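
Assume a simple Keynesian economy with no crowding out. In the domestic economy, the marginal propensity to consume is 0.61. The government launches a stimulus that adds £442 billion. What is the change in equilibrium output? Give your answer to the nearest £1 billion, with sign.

Expenditure multiplier = 1/(1 − MPC) = 1/(1 − 0.61) = 1/0.39 ≈ 2.564.
ΔY = k × ΔG = (+£442 billion) / 0.39 ≈ +£1,133 billion.

+£1,133 billion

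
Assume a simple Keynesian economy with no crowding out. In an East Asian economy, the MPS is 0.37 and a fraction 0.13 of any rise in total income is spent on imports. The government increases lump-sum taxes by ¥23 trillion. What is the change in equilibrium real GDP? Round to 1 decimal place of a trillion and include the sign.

−¥29.0 trillion

MPC = 1 − MPS = 1 − 0.37 = 0.63.
A lump-sum tax change of +¥23 trillion shifts disposable income by −¥23 trillion; first-round consumption changes by −c × ΔT = −0.63 × (+¥23 trillion) = −¥14.49 trillion.
Expenditure multiplier = 1/(1 − c + m) = 1/(1 − 0.63 + 0.13) = 1/0.5 = 2.
The tax multiplier is −c × k = −1.26, so ΔY = k × (−c·ΔT) = (−¥14.49 trillion) / 0.5 ≈ −¥29 trillion.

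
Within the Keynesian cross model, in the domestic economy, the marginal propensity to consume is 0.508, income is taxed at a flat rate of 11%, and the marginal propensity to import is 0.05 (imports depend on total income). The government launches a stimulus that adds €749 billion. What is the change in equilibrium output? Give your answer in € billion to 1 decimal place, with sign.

+€1,252.8 billion

Government-spending multiplier = 1/(1 − c(1−t) + m) = 1/(1 − 0.508×0.89 + 0.05) = 1/0.59788 ≈ 1.673.
ΔY = k × ΔG = (+€749 billion) / 0.59788 ≈ +€1,252.8 billion.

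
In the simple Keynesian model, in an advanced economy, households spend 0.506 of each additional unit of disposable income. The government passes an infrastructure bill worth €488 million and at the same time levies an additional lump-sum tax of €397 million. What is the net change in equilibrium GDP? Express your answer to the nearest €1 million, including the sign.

+€581 million

Expenditure multiplier = 1/(1 − MPC) = 1/(1 − 0.506) = 1/0.494 ≈ 2.024.
ΔG contributes k·ΔG = (+€488 million) / 0.494 ≈ +€987.9 million.
ΔT of +€397 million changes first-round spending by −c·ΔT = −€200.882 million, contributing k·(−c·ΔT) = (−€200.882 million) / 0.494 ≈ −€406.6 million.
Net ΔY = k(ΔG − c·ΔT) = (+€287.118 million) / 0.494 ≈ +€581 million.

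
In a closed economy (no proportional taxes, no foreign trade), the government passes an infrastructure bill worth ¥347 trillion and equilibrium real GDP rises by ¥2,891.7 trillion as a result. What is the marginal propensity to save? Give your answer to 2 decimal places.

0.12

Implied spending multiplier k = ΔY/ΔG = 2,891.7/347 ≈ 8.3334.
Since k = 1/(1 − MPC), MPC = 1 − 1/k = 1 − ΔG/ΔY = 1 − 347/2,891.7 ≈ 0.88.
MPS = 1 − MPC = 0.12.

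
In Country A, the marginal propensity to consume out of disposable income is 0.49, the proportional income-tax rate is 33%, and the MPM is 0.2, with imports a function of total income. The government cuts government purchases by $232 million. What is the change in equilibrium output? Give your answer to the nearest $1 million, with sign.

Spending multiplier = 1/(1 − c(1−t) + m) = 1/(1 − 0.49×0.67 + 0.2) = 1/0.8717 ≈ 1.147.
ΔY = k × ΔG = (−$232 million) / 0.8717 ≈ −$266 million.

−$266 million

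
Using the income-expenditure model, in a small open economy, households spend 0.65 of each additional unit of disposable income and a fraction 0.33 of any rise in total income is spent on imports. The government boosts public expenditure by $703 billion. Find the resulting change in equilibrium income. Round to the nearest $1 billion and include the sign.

+$1,034 billion

Spending multiplier = 1/(1 − c + m) = 1/(1 − 0.65 + 0.33) = 1/0.68 ≈ 1.471.
ΔY = k × ΔG = (+$703 billion) / 0.68 ≈ +$1,034 billion.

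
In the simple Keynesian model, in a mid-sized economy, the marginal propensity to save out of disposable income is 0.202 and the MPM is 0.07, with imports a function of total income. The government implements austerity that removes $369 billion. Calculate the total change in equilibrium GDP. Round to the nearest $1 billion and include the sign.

MPC = 1 − MPS = 1 − 0.202 = 0.798.
Spending multiplier = 1/(1 − c + m) = 1/(1 − 0.798 + 0.07) = 1/0.272 ≈ 3.676.
ΔY = k × ΔG = (−$369 billion) / 0.272 ≈ −$1,357 billion.

−$1,357 billion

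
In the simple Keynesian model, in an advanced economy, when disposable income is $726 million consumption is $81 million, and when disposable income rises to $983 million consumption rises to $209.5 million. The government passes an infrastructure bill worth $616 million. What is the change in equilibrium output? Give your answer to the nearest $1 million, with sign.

MPC = ΔC/ΔYd = (209.5 − 81)/(983 − 726) = 128.5/257 = 0.5.
Government-spending multiplier = 1/(1 − MPC) = 1/(1 − 0.5) = 1/0.5 = 2.
ΔY = k × ΔG = (+$616 million) / 0.5 = +$1,232 million.

+$1,232 million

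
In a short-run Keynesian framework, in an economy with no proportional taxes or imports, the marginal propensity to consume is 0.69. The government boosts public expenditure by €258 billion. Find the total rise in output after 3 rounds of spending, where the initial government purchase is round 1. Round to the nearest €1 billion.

Round 1 adds ΔG = €258 billion; each later round is MPC = 0.69 times the previous.
After 3 rounds: 258 + 178.02 + 122.8338 = ΔG·(1 − c^3)/(1 − c) = 258 × (1 − 0.328509)/0.31 ≈ €559 billion.

€559 billion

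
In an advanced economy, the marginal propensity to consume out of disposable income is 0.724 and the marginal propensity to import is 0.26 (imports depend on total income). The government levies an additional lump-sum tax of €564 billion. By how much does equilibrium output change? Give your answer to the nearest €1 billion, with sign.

A lump-sum tax change of +€564 billion shifts disposable income by −€564 billion; first-round consumption changes by −c × ΔT = −0.724 × (+€564 billion) = −€408.336 billion.
Expenditure multiplier = 1/(1 − c + m) = 1/(1 − 0.724 + 0.26) = 1/0.536 ≈ 1.866.
The tax multiplier is −c × k ≈ −1.351, so ΔY = k × (−c·ΔT) = (−€408.336 billion) / 0.536 ≈ −€762 billion.

−€762 billion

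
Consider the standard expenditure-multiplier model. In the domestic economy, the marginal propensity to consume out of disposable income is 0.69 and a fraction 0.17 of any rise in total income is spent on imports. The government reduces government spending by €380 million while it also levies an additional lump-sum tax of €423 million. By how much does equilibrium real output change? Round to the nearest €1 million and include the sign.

Expenditure multiplier = 1/(1 − c + m) = 1/(1 − 0.69 + 0.17) = 1/0.48 ≈ 2.083.
ΔG contributes k·ΔG = (−€380 million) / 0.48 ≈ −€791.7 million.
ΔT of +€423 million changes first-round spending by −c·ΔT = −€291.87 million, contributing k·(−c·ΔT) = (−€291.87 million) / 0.48 ≈ −€608.1 million.
Net ΔY = k(ΔG − c·ΔT) = (−€671.87 million) / 0.48 ≈ −€1,400 million.

−€1,400 million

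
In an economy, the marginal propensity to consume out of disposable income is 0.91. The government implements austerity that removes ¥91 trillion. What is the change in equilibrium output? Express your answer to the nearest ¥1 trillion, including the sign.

Government-spending multiplier = 1/(1 − MPC) = 1/(1 − 0.91) = 1/0.09 ≈ 11.111.
ΔY = k × ΔG = (−¥91 trillion) / 0.09 ≈ −¥1,011 trillion.

−¥1,011 trillion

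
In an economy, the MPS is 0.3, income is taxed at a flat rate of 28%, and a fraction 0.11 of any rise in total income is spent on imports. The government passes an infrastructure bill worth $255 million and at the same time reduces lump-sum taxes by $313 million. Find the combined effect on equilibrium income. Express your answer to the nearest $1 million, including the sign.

+$782 million

MPC = 1 − MPS = 1 − 0.3 = 0.7.
Expenditure multiplier = 1/(1 − c(1−t) + m) = 1/(1 − 0.7×0.72 + 0.11) = 1/0.606 ≈ 1.65.
ΔG contributes k·ΔG = (+$255 million) / 0.606 ≈ +$420.8 million.
ΔT of −$313 million changes first-round spending by −c·ΔT = +$219.1 million, contributing k·(−c·ΔT) = (+$219.1 million) / 0.606 ≈ +$361.6 million.
Net ΔY = k(ΔG − c·ΔT) = (+$474.1 million) / 0.606 ≈ +$782 million.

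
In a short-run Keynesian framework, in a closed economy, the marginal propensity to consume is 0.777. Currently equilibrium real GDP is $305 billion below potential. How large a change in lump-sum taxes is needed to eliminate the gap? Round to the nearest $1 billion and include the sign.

Spending multiplier = 1/(1 − MPC) = 1/(1 − 0.777) = 1/0.223 ≈ 4.484.
Tax multiplier = −c·k = −0.777/0.223 ≈ −3.484. Need ΔY = +$305 billion, so ΔT = ΔY/(−c·k) = −(+$305 billion) × 0.223 / 0.777 ≈ −$88 billion.
The government should cut lump-sum taxes by $88 billion.

−$88 billion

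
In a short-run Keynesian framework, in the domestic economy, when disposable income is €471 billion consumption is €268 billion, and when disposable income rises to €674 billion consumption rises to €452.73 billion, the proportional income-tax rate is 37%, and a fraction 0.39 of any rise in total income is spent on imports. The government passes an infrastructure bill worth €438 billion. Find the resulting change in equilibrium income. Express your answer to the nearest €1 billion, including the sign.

MPC = ΔC/ΔYd = (452.73 − 268)/(674 − 471) = 184.73/203 = 0.91.
Expenditure multiplier = 1/(1 − c(1−t) + m) = 1/(1 − 0.91×0.63 + 0.39) = 1/0.8167 ≈ 1.224.
ΔY = k × ΔG = (+€438 billion) / 0.8167 ≈ +€536 billion.

+€536 billion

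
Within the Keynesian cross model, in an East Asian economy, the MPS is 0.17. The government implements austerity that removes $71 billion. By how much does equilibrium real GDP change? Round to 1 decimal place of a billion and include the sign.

MPC = 1 − MPS = 1 − 0.17 = 0.83.
Expenditure multiplier = 1/(1 − MPC) = 1/(1 − 0.83) = 1/0.17 ≈ 5.882.
ΔY = k × ΔG = (−$71 billion) / 0.17 ≈ −$417.6 billion.

−$417.6 billion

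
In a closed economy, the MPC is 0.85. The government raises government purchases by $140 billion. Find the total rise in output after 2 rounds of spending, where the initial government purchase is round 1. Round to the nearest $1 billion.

Round 1 adds ΔG = $140 billion; each later round is MPC = 0.85 times the previous.
After 2 rounds: 140 + 119 = ΔG·(1 − c^2)/(1 − c) = 140 × (1 − 0.7225)/0.15 = $259 billion.

$259 billion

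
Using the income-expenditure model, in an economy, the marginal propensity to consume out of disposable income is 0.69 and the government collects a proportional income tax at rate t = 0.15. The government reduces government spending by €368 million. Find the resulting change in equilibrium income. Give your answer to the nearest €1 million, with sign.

−€890 million

Spending multiplier = 1/(1 − c(1−t)) = 1/(1 − 0.69×0.85) = 1/0.4135 ≈ 2.418.
ΔY = k × ΔG = (−€368 million) / 0.4135 ≈ −€890 million.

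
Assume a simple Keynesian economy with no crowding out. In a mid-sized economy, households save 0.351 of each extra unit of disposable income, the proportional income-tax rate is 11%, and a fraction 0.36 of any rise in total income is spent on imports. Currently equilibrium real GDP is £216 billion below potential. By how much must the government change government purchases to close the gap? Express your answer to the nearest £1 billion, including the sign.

+£169 billion

MPC = 1 − MPS = 1 − 0.351 = 0.649.
Spending multiplier = 1/(1 − c(1−t) + m) = 1/(1 − 0.649×0.89 + 0.36) = 1/0.78239 ≈ 1.278.
Need ΔY = +£216 billion, so ΔG = ΔY/k = (+£216 billion) × 0.78239 ≈ +£169 billion.
The government should increase government purchases by £169 billion.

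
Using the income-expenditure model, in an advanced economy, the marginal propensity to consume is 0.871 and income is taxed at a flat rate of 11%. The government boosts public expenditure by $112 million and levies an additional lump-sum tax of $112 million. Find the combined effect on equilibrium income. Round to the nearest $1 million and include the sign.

+$64 million

Expenditure multiplier = 1/(1 − c(1−t)) = 1/(1 − 0.871×0.89) = 1/0.22481 ≈ 4.448.
ΔG contributes k·ΔG = (+$112 million) / 0.22481 ≈ +$498.2 million.
ΔT of +$112 million changes first-round spending by −c·ΔT = −$97.552 million, contributing k·(−c·ΔT) = (−$97.552 million) / 0.22481 ≈ −$433.9 million.
Net ΔY = k(ΔG − c·ΔT) = (+$14.448 million) / 0.22481 ≈ +$64 million.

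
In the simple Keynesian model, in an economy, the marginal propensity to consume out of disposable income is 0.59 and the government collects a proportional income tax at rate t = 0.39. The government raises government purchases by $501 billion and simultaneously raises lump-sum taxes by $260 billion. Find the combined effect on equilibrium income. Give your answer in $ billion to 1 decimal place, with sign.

Expenditure multiplier = 1/(1 − c(1−t)) = 1/(1 − 0.59×0.61) = 1/0.6401 ≈ 1.562.
ΔG contributes k·ΔG = (+$501 billion) / 0.6401 ≈ +$782.7 billion.
ΔT of +$260 billion changes first-round spending by −c·ΔT = −$153.4 billion, contributing k·(−c·ΔT) = (−$153.4 billion) / 0.6401 ≈ −$239.7 billion.
Net ΔY = k(ΔG − c·ΔT) = (+$347.6 billion) / 0.6401 ≈ +$543 billion.

+$543.0 billion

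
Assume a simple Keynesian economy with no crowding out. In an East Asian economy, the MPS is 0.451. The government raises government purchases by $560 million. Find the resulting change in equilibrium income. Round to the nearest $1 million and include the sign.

+$1,242 million

MPC = 1 − MPS = 1 − 0.451 = 0.549.
Spending multiplier = 1/(1 − MPC) = 1/(1 − 0.549) = 1/0.451 ≈ 2.217.
ΔY = k × ΔG = (+$560 million) / 0.451 ≈ +$1,242 million.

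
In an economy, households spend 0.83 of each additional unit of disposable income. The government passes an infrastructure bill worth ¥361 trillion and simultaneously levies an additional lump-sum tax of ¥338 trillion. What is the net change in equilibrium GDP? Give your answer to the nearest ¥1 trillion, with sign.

Expenditure multiplier = 1/(1 − MPC) = 1/(1 − 0.83) = 1/0.17 ≈ 5.882.
ΔG contributes k·ΔG = (+¥361 trillion) / 0.17 ≈ +¥2,123.5 trillion.
ΔT of +¥338 trillion changes first-round spending by −c·ΔT = −¥280.54 trillion, contributing k·(−c·ΔT) = (−¥280.54 trillion) / 0.17 ≈ −¥1,650.2 trillion.
Net ΔY = k(ΔG − c·ΔT) = (+¥80.46 trillion) / 0.17 ≈ +¥473 trillion.

+¥473 trillion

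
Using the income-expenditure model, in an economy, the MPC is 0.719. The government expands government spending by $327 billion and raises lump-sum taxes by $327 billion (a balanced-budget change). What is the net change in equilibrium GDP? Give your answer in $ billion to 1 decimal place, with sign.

Expenditure multiplier = 1/(1 − MPC) = 1/(1 − 0.719) = 1/0.281 ≈ 3.559.
ΔG contributes k·ΔG = (+$327 billion) / 0.281 ≈ +$1,163.7 billion.
ΔT of +$327 billion changes first-round spending by −c·ΔT = −$235.113 billion, contributing k·(−c·ΔT) = (−$235.113 billion) / 0.281 ≈ −$836.7 billion.
With ΔG = ΔT and no other leakages, the balanced-budget multiplier is 1, so ΔY = ΔG = +$327 billion.

+$327.0 billion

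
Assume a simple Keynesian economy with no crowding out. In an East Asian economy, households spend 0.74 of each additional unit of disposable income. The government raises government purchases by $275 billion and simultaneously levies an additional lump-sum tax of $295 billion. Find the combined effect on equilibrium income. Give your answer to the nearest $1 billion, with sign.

+$218 billion

Expenditure multiplier = 1/(1 − MPC) = 1/(1 − 0.74) = 1/0.26 ≈ 3.846.
ΔG contributes k·ΔG = (+$275 billion) / 0.26 ≈ +$1,057.7 billion.
ΔT of +$295 billion changes first-round spending by −c·ΔT = −$218.3 billion, contributing k·(−c·ΔT) = (−$218.3 billion) / 0.26 ≈ −$839.6 billion.
Net ΔY = k(ΔG − c·ΔT) = (+$56.7 billion) / 0.26 ≈ +$218 billion.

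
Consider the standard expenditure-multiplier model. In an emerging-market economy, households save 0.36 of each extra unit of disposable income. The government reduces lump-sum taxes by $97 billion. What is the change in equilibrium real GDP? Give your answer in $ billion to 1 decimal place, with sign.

+$172.4 billion

MPC = 1 − MPS = 1 − 0.36 = 0.64.
A lump-sum tax change of −$97 billion shifts disposable income by +$97 billion; first-round consumption changes by −c × ΔT = −0.64 × (−$97 billion) = +$62.08 billion.
Expenditure multiplier = 1/(1 − MPC) = 1/(1 − 0.64) = 1/0.36 ≈ 2.778.
The tax multiplier is −c × k ≈ −1.778, so ΔY = k × (−c·ΔT) = (+$62.08 billion) / 0.36 ≈ +$172.4 billion.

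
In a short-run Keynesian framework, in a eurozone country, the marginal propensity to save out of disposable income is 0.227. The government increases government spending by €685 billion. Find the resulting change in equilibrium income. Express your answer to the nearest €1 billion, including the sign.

MPC = 1 − MPS = 1 − 0.227 = 0.773.
Spending multiplier = 1/(1 − MPC) = 1/(1 − 0.773) = 1/0.227 ≈ 4.405.
ΔY = k × ΔG = (+€685 billion) / 0.227 ≈ +€3,018 billion.

+€3,018 billion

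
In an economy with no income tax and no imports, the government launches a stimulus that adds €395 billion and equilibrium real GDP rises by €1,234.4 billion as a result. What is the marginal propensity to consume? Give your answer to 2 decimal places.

0.68

Implied spending multiplier k = ΔY/ΔG = 1,234.4/395 ≈ 3.1251.
Since k = 1/(1 − MPC), MPC = 1 − 1/k = 1 − ΔG/ΔY = 1 − 395/1,234.4 ≈ 0.68.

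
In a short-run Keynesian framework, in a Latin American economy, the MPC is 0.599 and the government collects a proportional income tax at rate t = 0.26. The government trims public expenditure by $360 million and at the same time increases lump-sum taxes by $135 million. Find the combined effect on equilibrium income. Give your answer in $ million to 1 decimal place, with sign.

Expenditure multiplier = 1/(1 − c(1−t)) = 1/(1 − 0.599×0.74) = 1/0.55674 ≈ 1.796.
ΔG contributes k·ΔG = (−$360 million) / 0.55674 ≈ −$646.6 million.
ΔT of +$135 million changes first-round spending by −c·ΔT = −$80.865 million, contributing k·(−c·ΔT) = (−$80.865 million) / 0.55674 ≈ −$145.2 million.
Net ΔY = k(ΔG − c·ΔT) = (−$440.865 million) / 0.55674 ≈ −$791.9 million.

−$791.9 million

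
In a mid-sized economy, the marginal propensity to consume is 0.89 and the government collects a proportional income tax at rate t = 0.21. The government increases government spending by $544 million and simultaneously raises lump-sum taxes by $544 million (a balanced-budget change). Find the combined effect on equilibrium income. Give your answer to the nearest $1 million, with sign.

Expenditure multiplier = 1/(1 − c(1−t)) = 1/(1 − 0.89×0.79) = 1/0.2969 ≈ 3.368.
ΔG contributes k·ΔG = (+$544 million) / 0.2969 ≈ +$1,832.3 million.
ΔT of +$544 million changes first-round spending by −c·ΔT = −$484.16 million, contributing k·(−c·ΔT) = (−$484.16 million) / 0.2969 ≈ −$1,630.7 million.
Net ΔY = k(ΔG − c·ΔT) = (+$59.84 million) / 0.2969 ≈ +$202 million.

+$202 million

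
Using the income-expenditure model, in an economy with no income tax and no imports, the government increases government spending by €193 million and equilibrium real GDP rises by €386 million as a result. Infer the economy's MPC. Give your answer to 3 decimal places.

0.500

Implied spending multiplier k = ΔY/ΔG = 386/193 = 2.
Since k = 1/(1 − MPC), MPC = 1 − 1/k = 1 − ΔG/ΔY = 1 − 193/386 = 0.500.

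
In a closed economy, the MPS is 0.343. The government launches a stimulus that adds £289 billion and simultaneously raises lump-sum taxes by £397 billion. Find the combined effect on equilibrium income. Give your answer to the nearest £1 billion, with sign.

+£82 billion

MPC = 1 − MPS = 1 − 0.343 = 0.657.
Expenditure multiplier = 1/(1 − MPC) = 1/(1 − 0.657) = 1/0.343 ≈ 2.915.
ΔG contributes k·ΔG = (+£289 billion) / 0.343 ≈ +£842.6 billion.
ΔT of +£397 billion changes first-round spending by −c·ΔT = −£260.829 billion, contributing k·(−c·ΔT) = (−£260.829 billion) / 0.343 ≈ −£760.4 billion.
Net ΔY = k(ΔG − c·ΔT) = (+£28.171 billion) / 0.343 ≈ +£82 billion.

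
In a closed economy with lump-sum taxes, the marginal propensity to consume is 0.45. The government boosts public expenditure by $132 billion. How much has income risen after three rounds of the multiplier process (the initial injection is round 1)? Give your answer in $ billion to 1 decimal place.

Round 1 adds ΔG = $132 billion; each later round is MPC = 0.45 times the previous.
After 3 rounds: 132 + 59.4 + 26.73 = ΔG·(1 − c^3)/(1 − c) = 132 × (1 − 0.091125)/0.55 ≈ $218.1 billion.

$218.1 billion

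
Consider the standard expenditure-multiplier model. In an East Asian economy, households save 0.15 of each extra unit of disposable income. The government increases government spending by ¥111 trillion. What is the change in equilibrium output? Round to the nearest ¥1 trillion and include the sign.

MPC = 1 − MPS = 1 − 0.15 = 0.85.
Government-spending multiplier = 1/(1 − MPC) = 1/(1 − 0.85) = 1/0.15 ≈ 6.667.
ΔY = k × ΔG = (+¥111 trillion) / 0.15 = +¥740 trillion.

+¥740 trillion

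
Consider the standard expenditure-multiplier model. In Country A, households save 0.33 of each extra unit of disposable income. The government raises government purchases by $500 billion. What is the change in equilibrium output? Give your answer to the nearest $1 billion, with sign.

MPC = 1 − MPS = 1 − 0.33 = 0.67.
Government-spending multiplier = 1/(1 − MPC) = 1/(1 − 0.67) = 1/0.33 ≈ 3.03.
ΔY = k × ΔG = (+$500 billion) / 0.33 ≈ +$1,515 billion.

+$1,515 billion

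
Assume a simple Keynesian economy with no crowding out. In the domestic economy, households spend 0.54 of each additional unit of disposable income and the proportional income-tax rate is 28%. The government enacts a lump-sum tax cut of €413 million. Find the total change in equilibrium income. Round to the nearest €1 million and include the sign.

+€365 million

A lump-sum tax change of −€413 million shifts disposable income by +€413 million; first-round consumption changes by −c × ΔT = −0.54 × (−€413 million) = +€223.02 million.
Expenditure multiplier = 1/(1 − c(1−t)) = 1/(1 − 0.54×0.72) = 1/0.6112 ≈ 1.636.
The tax multiplier is −c × k ≈ −0.884, so ΔY = k × (−c·ΔT) = (+€223.02 million) / 0.6112 ≈ +€365 million.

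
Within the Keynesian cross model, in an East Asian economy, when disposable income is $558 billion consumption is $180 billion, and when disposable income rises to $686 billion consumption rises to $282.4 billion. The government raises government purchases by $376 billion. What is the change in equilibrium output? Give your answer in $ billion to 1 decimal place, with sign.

+$1,880.0 billion

MPC = ΔC/ΔYd = (282.4 − 180)/(686 − 558) = 102.4/128 = 0.8.
Government-spending multiplier = 1/(1 − MPC) = 1/(1 − 0.8) = 1/0.2 = 5.
ΔY = k × ΔG = (+$376 billion) / 0.2 = +$1,880 billion.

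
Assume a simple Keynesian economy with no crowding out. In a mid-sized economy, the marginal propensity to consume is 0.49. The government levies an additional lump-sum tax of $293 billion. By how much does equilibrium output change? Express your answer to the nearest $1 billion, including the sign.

A lump-sum tax change of +$293 billion shifts disposable income by −$293 billion; first-round consumption changes by −c × ΔT = −0.49 × (+$293 billion) = −$143.57 billion.
Expenditure multiplier = 1/(1 − MPC) = 1/(1 − 0.49) = 1/0.51 ≈ 1.961.
The tax multiplier is −c × k ≈ −0.961, so ΔY = k × (−c·ΔT) = (−$143.57 billion) / 0.51 ≈ −$282 billion.

−$282 billion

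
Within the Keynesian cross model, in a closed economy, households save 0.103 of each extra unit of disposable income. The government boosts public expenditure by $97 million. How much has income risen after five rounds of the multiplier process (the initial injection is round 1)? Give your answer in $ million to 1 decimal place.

$394.9 million

MPC = 1 − MPS = 1 − 0.103 = 0.897.
Round 1 adds ΔG = $97 million; each later round is MPC = 0.897 times the previous.
After 5 rounds: 97 + 87.009 + 78.047073 + 70.008224481 + 62.797377359457 = ΔG·(1 − c^5)/(1 − c) = 97 × (1 − 0.580713891664257)/0.103 ≈ $394.9 million.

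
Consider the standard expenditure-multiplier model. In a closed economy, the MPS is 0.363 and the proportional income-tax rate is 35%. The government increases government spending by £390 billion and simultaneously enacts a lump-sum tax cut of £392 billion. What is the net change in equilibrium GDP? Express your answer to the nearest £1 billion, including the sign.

MPC = 1 − MPS = 1 − 0.363 = 0.637.
Expenditure multiplier = 1/(1 − c(1−t)) = 1/(1 − 0.637×0.65) = 1/0.58595 ≈ 1.707.
ΔG contributes k·ΔG = (+£390 billion) / 0.58595 ≈ +£665.6 billion.
ΔT of −£392 billion changes first-round spending by −c·ΔT = +£249.704 billion, contributing k·(−c·ΔT) = (+£249.704 billion) / 0.58595 ≈ +£426.2 billion.
Net ΔY = k(ΔG − c·ΔT) = (+£639.704 billion) / 0.58595 ≈ +£1,092 billion.

+£1,092 billion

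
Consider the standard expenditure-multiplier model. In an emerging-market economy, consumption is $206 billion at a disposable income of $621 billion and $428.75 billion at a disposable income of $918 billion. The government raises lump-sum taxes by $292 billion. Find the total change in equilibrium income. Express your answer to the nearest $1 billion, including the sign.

−$876 billion

MPC = ΔC/ΔYd = (428.75 − 206)/(918 − 621) = 222.75/297 = 0.75.
A lump-sum tax change of +$292 billion shifts disposable income by −$292 billion; first-round consumption changes by −c × ΔT = −0.75 × (+$292 billion) = −$219 billion.
Expenditure multiplier = 1/(1 − MPC) = 1/(1 − 0.75) = 1/0.25 = 4.
The tax multiplier is −c × k = −3, so ΔY = k × (−c·ΔT) = (−$219 billion) / 0.25 = −$876 billion.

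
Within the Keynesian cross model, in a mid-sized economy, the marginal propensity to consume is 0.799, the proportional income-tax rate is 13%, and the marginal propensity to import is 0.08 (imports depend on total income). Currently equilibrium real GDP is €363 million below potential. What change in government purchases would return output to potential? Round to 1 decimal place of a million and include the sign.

+€139.7 million

Spending multiplier = 1/(1 − c(1−t) + m) = 1/(1 − 0.799×0.87 + 0.08) = 1/0.38487 ≈ 2.598.
Need ΔY = +€363 million, so ΔG = ΔY/k = (+€363 million) × 0.38487 ≈ +€139.7 million.
The government should increase government purchases by €139.7 million.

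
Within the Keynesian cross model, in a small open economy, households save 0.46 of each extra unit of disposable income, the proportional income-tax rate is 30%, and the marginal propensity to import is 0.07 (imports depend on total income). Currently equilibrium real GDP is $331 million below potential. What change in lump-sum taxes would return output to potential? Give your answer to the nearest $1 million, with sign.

MPC = 1 − MPS = 1 − 0.46 = 0.54.
Spending multiplier = 1/(1 − c(1−t) + m) = 1/(1 − 0.54×0.7 + 0.07) = 1/0.692 ≈ 1.445.
Tax multiplier = −c·k = −0.54/0.692 ≈ −0.78. Need ΔY = +$331 million, so ΔT = ΔY/(−c·k) = −(+$331 million) × 0.692 / 0.54 ≈ −$424 million.
The government should cut lump-sum taxes by $424 million.

−$424 million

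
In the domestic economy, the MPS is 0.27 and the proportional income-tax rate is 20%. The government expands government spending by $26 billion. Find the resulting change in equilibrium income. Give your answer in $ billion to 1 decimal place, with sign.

MPC = 1 − MPS = 1 − 0.27 = 0.73.
Expenditure multiplier = 1/(1 − c(1−t)) = 1/(1 − 0.73×0.8) = 1/0.416 ≈ 2.404.
ΔY = k × ΔG = (+$26 billion) / 0.416 = +$62.5 billion.

+$62.5 billion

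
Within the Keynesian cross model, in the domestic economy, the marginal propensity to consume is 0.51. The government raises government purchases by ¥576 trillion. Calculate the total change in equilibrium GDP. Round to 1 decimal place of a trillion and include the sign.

Expenditure multiplier = 1/(1 − MPC) = 1/(1 − 0.51) = 1/0.49 ≈ 2.041.
ΔY = k × ΔG = (+¥576 trillion) / 0.49 ≈ +¥1,175.5 trillion.

+¥1,175.5 trillion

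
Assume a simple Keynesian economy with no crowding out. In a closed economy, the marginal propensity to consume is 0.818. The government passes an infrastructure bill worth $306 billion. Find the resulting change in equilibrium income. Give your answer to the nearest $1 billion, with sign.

+$1,681 billion

Government-spending multiplier = 1/(1 − MPC) = 1/(1 − 0.818) = 1/0.182 ≈ 5.495.
ΔY = k × ΔG = (+$306 billion) / 0.182 ≈ +$1,681 billion.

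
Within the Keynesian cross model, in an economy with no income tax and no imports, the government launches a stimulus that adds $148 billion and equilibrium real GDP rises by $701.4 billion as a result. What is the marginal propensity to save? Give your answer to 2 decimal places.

Implied spending multiplier k = ΔY/ΔG = 701.4/148 ≈ 4.7392.
Since k = 1/(1 − MPC), MPC = 1 − 1/k = 1 − ΔG/ΔY = 1 − 148/701.4 ≈ 0.79.
MPS = 1 − MPC = 0.21.

0.21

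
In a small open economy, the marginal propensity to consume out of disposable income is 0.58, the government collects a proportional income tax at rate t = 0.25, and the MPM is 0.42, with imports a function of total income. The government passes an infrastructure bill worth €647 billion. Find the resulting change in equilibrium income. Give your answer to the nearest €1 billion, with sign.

Government-spending multiplier = 1/(1 − c(1−t) + m) = 1/(1 − 0.58×0.75 + 0.42) = 1/0.985 ≈ 1.015.
ΔY = k × ΔG = (+€647 billion) / 0.985 ≈ +€657 billion.

+€657 billion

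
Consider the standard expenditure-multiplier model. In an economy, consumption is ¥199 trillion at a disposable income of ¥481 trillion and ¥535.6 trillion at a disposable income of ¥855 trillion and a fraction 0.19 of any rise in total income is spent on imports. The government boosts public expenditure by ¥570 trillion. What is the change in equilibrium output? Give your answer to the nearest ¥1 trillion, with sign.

MPC = ΔC/ΔYd = (535.6 − 199)/(855 − 481) = 336.6/374 = 0.9.
Expenditure multiplier = 1/(1 − c + m) = 1/(1 − 0.9 + 0.19) = 1/0.29 ≈ 3.448.
ΔY = k × ΔG = (+¥570 trillion) / 0.29 ≈ +¥1,966 trillion.

+¥1,966 trillion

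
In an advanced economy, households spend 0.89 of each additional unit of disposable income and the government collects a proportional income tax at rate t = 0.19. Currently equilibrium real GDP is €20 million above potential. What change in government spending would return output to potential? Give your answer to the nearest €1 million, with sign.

−€6 million

Spending multiplier = 1/(1 − c(1−t)) = 1/(1 − 0.89×0.81) = 1/0.2791 ≈ 3.583.
Need ΔY = −€20 million, so ΔG = ΔY/k = (−€20 million) × 0.2791 ≈ −€6 million.
The government should cut government spending by €6 million.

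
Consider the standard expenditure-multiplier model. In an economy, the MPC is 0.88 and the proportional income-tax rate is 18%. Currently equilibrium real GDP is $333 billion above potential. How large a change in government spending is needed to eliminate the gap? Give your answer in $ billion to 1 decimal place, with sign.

Spending multiplier = 1/(1 − c(1−t)) = 1/(1 − 0.88×0.82) = 1/0.2784 ≈ 3.592.
Need ΔY = −$333 billion, so ΔG = ΔY/k = (−$333 billion) × 0.2784 ≈ −$92.7 billion.
The government should cut government spending by $92.7 billion.

−$92.7 billion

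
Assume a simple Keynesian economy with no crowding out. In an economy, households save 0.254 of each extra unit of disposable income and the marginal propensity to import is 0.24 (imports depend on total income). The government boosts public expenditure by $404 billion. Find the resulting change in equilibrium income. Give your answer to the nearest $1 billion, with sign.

+$818 billion

MPC = 1 − MPS = 1 − 0.254 = 0.746.
Government-spending multiplier = 1/(1 − c + m) = 1/(1 − 0.746 + 0.24) = 1/0.494 ≈ 2.024.
ΔY = k × ΔG = (+$404 billion) / 0.494 ≈ +$818 billion.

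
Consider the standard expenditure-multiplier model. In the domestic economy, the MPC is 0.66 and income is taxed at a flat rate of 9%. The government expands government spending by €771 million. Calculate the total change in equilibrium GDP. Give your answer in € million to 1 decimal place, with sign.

+€1,930.4 million

Expenditure multiplier = 1/(1 − c(1−t)) = 1/(1 − 0.66×0.91) = 1/0.3994 ≈ 2.504.
ΔY = k × ΔG = (+€771 million) / 0.3994 ≈ +€1,930.4 million.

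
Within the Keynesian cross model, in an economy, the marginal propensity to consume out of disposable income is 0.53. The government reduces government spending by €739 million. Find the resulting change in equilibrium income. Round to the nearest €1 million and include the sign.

Expenditure multiplier = 1/(1 − MPC) = 1/(1 − 0.53) = 1/0.47 ≈ 2.128.
ΔY = k × ΔG = (−€739 million) / 0.47 ≈ −€1,572 million.

−€1,572 million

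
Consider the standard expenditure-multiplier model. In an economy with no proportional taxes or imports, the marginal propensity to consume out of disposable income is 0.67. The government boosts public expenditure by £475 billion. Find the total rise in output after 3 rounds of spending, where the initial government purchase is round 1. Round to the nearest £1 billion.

£1,006 billion

Round 1 adds ΔG = £475 billion; each later round is MPC = 0.67 times the previous.
After 3 rounds: 475 + 318.25 + 213.2275 = ΔG·(1 − c^3)/(1 − c) = 475 × (1 − 0.300763)/0.33 ≈ £1,006 billion.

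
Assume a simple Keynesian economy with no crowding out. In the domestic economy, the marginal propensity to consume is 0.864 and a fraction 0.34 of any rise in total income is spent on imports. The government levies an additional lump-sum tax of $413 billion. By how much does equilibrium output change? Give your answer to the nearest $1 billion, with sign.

−$750 billion

A lump-sum tax change of +$413 billion shifts disposable income by −$413 billion; first-round consumption changes by −c × ΔT = −0.864 × (+$413 billion) = −$356.832 billion.
Expenditure multiplier = 1/(1 − c + m) = 1/(1 − 0.864 + 0.34) = 1/0.476 ≈ 2.101.
The tax multiplier is −c × k ≈ −1.815, so ΔY = k × (−c·ΔT) = (−$356.832 billion) / 0.476 ≈ −$750 billion.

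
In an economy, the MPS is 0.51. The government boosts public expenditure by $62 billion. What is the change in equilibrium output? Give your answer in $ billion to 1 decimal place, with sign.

+$121.6 billion

MPC = 1 − MPS = 1 − 0.51 = 0.49.
Government-spending multiplier = 1/(1 − MPC) = 1/(1 − 0.49) = 1/0.51 ≈ 1.961.
ΔY = k × ΔG = (+$62 billion) / 0.51 ≈ +$121.6 billion.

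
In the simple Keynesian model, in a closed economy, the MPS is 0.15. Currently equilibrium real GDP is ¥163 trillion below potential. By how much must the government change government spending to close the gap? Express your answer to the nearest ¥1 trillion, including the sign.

+¥24 trillion

MPC = 1 − MPS = 1 − 0.15 = 0.85.
Spending multiplier = 1/(1 − MPC) = 1/(1 − 0.85) = 1/0.15 ≈ 6.667.
Need ΔY = +¥163 trillion, so ΔG = ΔY/k = (+¥163 trillion) × 0.15 ≈ +¥24 trillion.
The government should increase government spending by ¥24 trillion.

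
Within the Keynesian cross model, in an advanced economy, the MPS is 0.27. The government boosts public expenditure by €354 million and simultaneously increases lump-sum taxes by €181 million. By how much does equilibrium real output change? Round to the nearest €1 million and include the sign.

MPC = 1 − MPS = 1 − 0.27 = 0.73.
Expenditure multiplier = 1/(1 − MPC) = 1/(1 − 0.73) = 1/0.27 ≈ 3.704.
ΔG contributes k·ΔG = (+€354 million) / 0.27 ≈ +€1,311.1 million.
ΔT of +€181 million changes first-round spending by −c·ΔT = −€132.13 million, contributing k·(−c·ΔT) = (−€132.13 million) / 0.27 ≈ −€489.4 million.
Net ΔY = k(ΔG − c·ΔT) = (+€221.87 million) / 0.27 ≈ +€822 million.

+€822 million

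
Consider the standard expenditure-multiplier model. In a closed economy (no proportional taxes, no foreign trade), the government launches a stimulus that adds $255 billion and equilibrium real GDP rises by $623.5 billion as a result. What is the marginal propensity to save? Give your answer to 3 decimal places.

Implied spending multiplier k = ΔY/ΔG = 623.5/255 ≈ 2.4451.
Since k = 1/(1 − MPC), MPC = 1 − 1/k = 1 − ΔG/ΔY = 1 − 255/623.5 ≈ 0.591.
MPS = 1 − MPC = 0.409.

0.409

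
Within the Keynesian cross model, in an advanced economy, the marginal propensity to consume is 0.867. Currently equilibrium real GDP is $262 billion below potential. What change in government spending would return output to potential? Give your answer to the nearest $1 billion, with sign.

+$35 billion

Spending multiplier = 1/(1 − MPC) = 1/(1 − 0.867) = 1/0.133 ≈ 7.519.
Need ΔY = +$262 billion, so ΔG = ΔY/k = (+$262 billion) × 0.133 ≈ +$35 billion.
The government should increase government spending by $35 billion.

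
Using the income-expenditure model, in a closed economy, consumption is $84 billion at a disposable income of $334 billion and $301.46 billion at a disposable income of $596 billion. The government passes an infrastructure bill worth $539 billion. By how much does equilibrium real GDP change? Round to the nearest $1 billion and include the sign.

MPC = ΔC/ΔYd = (301.46 − 84)/(596 − 334) = 217.46/262 = 0.83.
Government-spending multiplier = 1/(1 − MPC) = 1/(1 − 0.83) = 1/0.17 ≈ 5.882.
ΔY = k × ΔG = (+$539 billion) / 0.17 ≈ +$3,171 billion.

+$3,171 billion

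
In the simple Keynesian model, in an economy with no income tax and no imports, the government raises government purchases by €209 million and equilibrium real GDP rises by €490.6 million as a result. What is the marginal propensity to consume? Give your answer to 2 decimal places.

0.57

Implied spending multiplier k = ΔY/ΔG = 490.6/209 ≈ 2.3474.
Since k = 1/(1 − MPC), MPC = 1 − 1/k = 1 − ΔG/ΔY = 1 − 209/490.6 ≈ 0.57.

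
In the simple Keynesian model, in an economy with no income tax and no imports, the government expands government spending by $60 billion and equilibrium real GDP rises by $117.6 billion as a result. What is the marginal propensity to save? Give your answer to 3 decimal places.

0.510

Implied spending multiplier k = ΔY/ΔG = 117.6/60 = 1.96.
Since k = 1/(1 − MPC), MPC = 1 − 1/k = 1 − ΔG/ΔY = 1 − 60/117.6 ≈ 0.490.
MPS = 1 − MPC = 0.510.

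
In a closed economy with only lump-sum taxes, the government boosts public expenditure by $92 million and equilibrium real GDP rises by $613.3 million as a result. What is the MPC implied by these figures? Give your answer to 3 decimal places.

0.850

Implied spending multiplier k = ΔY/ΔG = 613.3/92 ≈ 6.6663.
Since k = 1/(1 − MPC), MPC = 1 − 1/k = 1 − ΔG/ΔY = 1 − 92/613.3 ≈ 0.850.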